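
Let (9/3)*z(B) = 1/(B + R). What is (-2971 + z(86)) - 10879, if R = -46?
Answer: -1661999/120 ≈ -13850.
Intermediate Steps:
z(B) = 1/(3*(-46 + B)) (z(B) = 1/(3*(B - 46)) = 1/(3*(-46 + B)))
(-2971 + z(86)) - 10879 = (-2971 + 1/(3*(-46 + 86))) - 10879 = (-2971 + (⅓)/40) - 10879 = (-2971 + (⅓)*(1/40)) - 10879 = (-2971 + 1/120) - 10879 = -356519/120 - 10879 = -1661999/120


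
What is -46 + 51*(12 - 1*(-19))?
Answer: 1535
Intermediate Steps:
-46 + 51*(12 - 1*(-19)) = -46 + 51*(12 + 19) = -46 + 51*31 = -46 + 1581 = 1535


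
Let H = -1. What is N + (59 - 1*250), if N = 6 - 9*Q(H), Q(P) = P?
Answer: -176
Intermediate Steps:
N = 15 (N = 6 - 9*(-1) = 6 + 9 = 15)
N + (59 - 1*250) = 15 + (59 - 1*250) = 15 + (59 - 250) = 15 - 191 = -176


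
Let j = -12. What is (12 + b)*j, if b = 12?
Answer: -288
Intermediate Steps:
(12 + b)*j = (12 + 12)*(-12) = 24*(-12) = -288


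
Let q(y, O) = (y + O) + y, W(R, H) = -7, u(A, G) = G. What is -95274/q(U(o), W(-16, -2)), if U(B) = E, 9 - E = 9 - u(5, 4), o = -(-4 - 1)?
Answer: -95274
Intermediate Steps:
o = 5 (o = -1*(-5) = 5)
E = 4 (E = 9 - (9 - 1*4) = 9 - (9 - 4) = 9 - 1*5 = 9 - 5 = 4)
U(B) = 4
q(y, O) = O + 2*y (q(y, O) = (O + y) + y = O + 2*y)
-95274/q(U(o), W(-16, -2)) = -95274/(-7 + 2*4) = -95274/(-7 + 8) = -95274/1 = -95274*1 = -95274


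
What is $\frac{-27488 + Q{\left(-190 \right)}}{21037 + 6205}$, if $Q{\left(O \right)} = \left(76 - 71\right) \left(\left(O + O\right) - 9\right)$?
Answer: $- \frac{29433}{27242} \approx -1.0804$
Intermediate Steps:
$Q{\left(O \right)} = -45 + 10 O$ ($Q{\left(O \right)} = 5 \left(2 O - 9\right) = 5 \left(-9 + 2 O\right) = -45 + 10 O$)
$\frac{-27488 + Q{\left(-190 \right)}}{21037 + 6205} = \frac{-27488 + \left(-45 + 10 \left(-190\right)\right)}{21037 + 6205} = \frac{-27488 - 1945}{27242} = \left(-27488 - 1945\right) \frac{1}{27242} = \left(-29433\right) \frac{1}{27242} = - \frac{29433}{27242}$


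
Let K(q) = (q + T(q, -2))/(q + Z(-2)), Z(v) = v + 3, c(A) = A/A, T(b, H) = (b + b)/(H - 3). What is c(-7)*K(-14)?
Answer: 42/65 ≈ 0.64615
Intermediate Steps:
T(b, H) = 2*b/(-3 + H) (T(b, H) = (2*b)/(-3 + H) = 2*b/(-3 + H))
c(A) = 1
Z(v) = 3 + v
K(q) = 3*q/(5*(1 + q)) (K(q) = (q + 2*q/(-3 - 2))/(q + (3 - 2)) = (q + 2*q/(-5))/(q + 1) = (q + 2*q*(-⅕))/(1 + q) = (q - 2*q/5)/(1 + q) = (3*q/5)/(1 + q) = 3*q/(5*(1 + q)))
c(-7)*K(-14) = 1*((⅗)*(-14)/(1 - 14)) = 1*((⅗)*(-14)/(-13)) = 1*((⅗)*(-14)*(-1/13)) = 1*(42/65) = 42/65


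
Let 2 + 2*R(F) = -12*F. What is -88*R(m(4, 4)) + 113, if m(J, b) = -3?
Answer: -1383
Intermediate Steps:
R(F) = -1 - 6*F (R(F) = -1 + (-12*F)/2 = -1 - 6*F)
-88*R(m(4, 4)) + 113 = -88*(-1 - 6*(-3)) + 113 = -88*(-1 + 18) + 113 = -88*17 + 113 = -1496 + 113 = -1383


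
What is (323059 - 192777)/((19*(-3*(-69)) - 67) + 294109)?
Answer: 130282/297975 ≈ 0.43722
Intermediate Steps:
(323059 - 192777)/((19*(-3*(-69)) - 67) + 294109) = 130282/((19*207 - 67) + 294109) = 130282/((3933 - 67) + 294109) = 130282/(3866 + 294109) = 130282/297975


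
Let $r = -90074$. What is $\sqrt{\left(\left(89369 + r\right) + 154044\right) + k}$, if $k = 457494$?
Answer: $\sqrt{610833} \approx 781.56$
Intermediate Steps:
$\sqrt{\left(\left(89369 + r\right) + 154044\right) + k} = \sqrt{\left(\left(89369 - 90074\right) + 154044\right) + 457494} = \sqrt{\left(-705 + 154044\right) + 457494} = \sqrt{153339 + 457494} = \sqrt{610833}$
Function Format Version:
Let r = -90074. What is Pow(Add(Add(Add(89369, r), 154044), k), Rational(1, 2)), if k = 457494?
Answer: Pow(610833, Rational(1, 2)) ≈ 781.56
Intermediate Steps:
Pow(Add(Add(Add(89369, r), 154044), k), Rational(1, 2)) = Pow(Add(Add(Add(89369, -90074), 154044), 457494), Rational(1, 2)) = Pow(Add(Add(-705, 154044), 457494), Rational(1, 2)) = Pow(Add(153339, 457494), Rational(1, 2)) = Pow(610833, Rational(1, 2))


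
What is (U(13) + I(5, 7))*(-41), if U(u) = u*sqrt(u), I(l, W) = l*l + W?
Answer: -1312 - 533*sqrt(13) ≈ -3233.8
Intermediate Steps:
I(l, W) = W + l**2 (I(l, W) = l**2 + W = W + l**2)
U(u) = u**(3/2)
(U(13) + I(5, 7))*(-41) = (13**(3/2) + (7 + 5**2))*(-41) = (13*sqrt(13) + (7 + 25))*(-41) = (13*sqrt(13) + 32)*(-41) = (32 + 13*sqrt(13))*(-41) = -1312 - 533*sqrt(13)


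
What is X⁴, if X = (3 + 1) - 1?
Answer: 81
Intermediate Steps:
X = 3 (X = 4 - 1 = 3)
X⁴ = 3⁴ = 81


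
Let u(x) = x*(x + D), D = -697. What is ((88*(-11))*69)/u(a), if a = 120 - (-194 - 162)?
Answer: 16698/26299 ≈ 0.63493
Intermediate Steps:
a = 476 (a = 120 - 1*(-356) = 120 + 356 = 476)
u(x) = x*(-697 + x) (u(x) = x*(x - 697) = x*(-697 + x))
((88*(-11))*69)/u(a) = ((88*(-11))*69)/((476*(-697 + 476))) = (-968*69)/((476*(-221))) = -66792/(-105196) = -66792*(-1/105196) = 16698/26299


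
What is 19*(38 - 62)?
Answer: -456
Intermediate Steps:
19*(38 - 62) = 19*(-24) = -456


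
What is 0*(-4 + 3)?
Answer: 0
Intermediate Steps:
0*(-4 + 3) = 0*(-1) = 0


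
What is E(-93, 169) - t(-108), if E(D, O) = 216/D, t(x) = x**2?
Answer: -361656/31 ≈ -11666.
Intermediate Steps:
E(-93, 169) - t(-108) = 216/(-93) - 1*(-108)**2 = 216*(-1/93) - 1*11664 = -72/31 - 11664 = -361656/31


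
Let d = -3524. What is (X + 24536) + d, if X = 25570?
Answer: 46582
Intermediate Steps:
(X + 24536) + d = (25570 + 24536) - 3524 = 50106 - 3524 = 46582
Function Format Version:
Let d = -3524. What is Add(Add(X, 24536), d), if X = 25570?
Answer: 46582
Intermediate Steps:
Add(Add(X, 24536), d) = Add(Add(25570, 24536), -3524) = Add(50106, -3524) = 46582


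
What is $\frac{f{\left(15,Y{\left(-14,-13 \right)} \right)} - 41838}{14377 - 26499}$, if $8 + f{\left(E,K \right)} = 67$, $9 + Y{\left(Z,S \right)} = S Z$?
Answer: $\frac{41779}{12122} \approx 3.4465$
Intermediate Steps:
$Y{\left(Z,S \right)} = -9 + S Z$
$f{\left(E,K \right)} = 59$ ($f{\left(E,K \right)} = -8 + 67 = 59$)
$\frac{f{\left(15,Y{\left(-14,-13 \right)} \right)} - 41838}{14377 - 26499} = \frac{59 - 41838}{14377 - 26499} = - \frac{41779}{-12122} = \left(-41779\right) \left(- \frac{1}{12122}\right) = \frac{41779}{12122}$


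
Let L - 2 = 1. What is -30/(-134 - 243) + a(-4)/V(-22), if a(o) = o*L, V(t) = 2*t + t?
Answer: 1084/4147 ≈ 0.26139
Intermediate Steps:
L = 3 (L = 2 + 1 = 3)
V(t) = 3*t
a(o) = 3*o (a(o) = o*3 = 3*o)
-30/(-134 - 243) + a(-4)/V(-22) = -30/(-134 - 243) + (3*(-4))/((3*(-22))) = -30/(-377) - 12/(-66) = -30*(-1/377) - 12*(-1/66) = 30/377 + 2/11 = 1084/4147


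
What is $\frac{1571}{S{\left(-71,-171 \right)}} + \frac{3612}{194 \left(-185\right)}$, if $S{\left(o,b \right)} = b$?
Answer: $- \frac{28500421}{3068595} \approx -9.2878$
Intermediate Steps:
$\frac{1571}{S{\left(-71,-171 \right)}} + \frac{3612}{194 \left(-185\right)} = \frac{1571}{-171} + \frac{3612}{194 \left(-185\right)} = 1571 \left(- \frac{1}{171}\right) + \frac{3612}{-35890} = - \frac{1571}{171} + 3612 \left(- \frac{1}{35890}\right) = - \frac{1571}{171} - \frac{1806}{17945} = - \frac{28500421}{3068595}$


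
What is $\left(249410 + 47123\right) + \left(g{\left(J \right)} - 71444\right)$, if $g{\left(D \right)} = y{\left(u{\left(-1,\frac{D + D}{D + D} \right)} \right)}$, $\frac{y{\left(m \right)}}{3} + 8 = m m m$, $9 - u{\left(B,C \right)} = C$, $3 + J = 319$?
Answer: $226601$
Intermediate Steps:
$J = 316$ ($J = -3 + 319 = 316$)
$u{\left(B,C \right)} = 9 - C$
$y{\left(m \right)} = -24 + 3 m^{3}$ ($y{\left(m \right)} = -24 + 3 m m m = -24 + 3 m^{2} m = -24 + 3 m^{3}$)
$g{\left(D \right)} = 1512$ ($g{\left(D \right)} = -24 + 3 \left(9 - \frac{D + D}{D + D}\right)^{3} = -24 + 3 \left(9 - \frac{2 D}{2 D}\right)^{3} = -24 + 3 \left(9 - 2 D \frac{1}{2 D}\right)^{3} = -24 + 3 \left(9 - 1\right)^{3} = -24 + 3 \cdot 8^{3} = -24 + 3 \cdot 512 = -24 + 1536 = 1512$)
$\left(249410 + 47123\right) + \left(g{\left(J \right)} - 71444\right) = \left(249410 + 47123\right) + \left(1512 - 71444\right) = 296533 - 69932 = 226601$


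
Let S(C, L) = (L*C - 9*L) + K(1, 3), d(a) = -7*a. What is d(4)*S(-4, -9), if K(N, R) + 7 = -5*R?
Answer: -2660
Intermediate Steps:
K(N, R) = -7 - 5*R
S(C, L) = -22 - 9*L + C*L (S(C, L) = (L*C - 9*L) + (-7 - 5*3) = (C*L - 9*L) + (-7 - 15) = (-9*L + C*L) - 22 = -22 - 9*L + C*L)
d(4)*S(-4, -9) = (-7*4)*(-22 - 9*(-9) - 4*(-9)) = -28*(-22 + 81 + 36) = -28*95 = -2660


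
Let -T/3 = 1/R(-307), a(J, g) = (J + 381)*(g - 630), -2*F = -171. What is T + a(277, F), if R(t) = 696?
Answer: -83121193/232 ≈ -3.5828e+5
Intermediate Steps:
F = 171/2 (F = -1/2*(-171) = 171/2 ≈ 85.500)
a(J, g) = (-630 + g)*(381 + J) (a(J, g) = (381 + J)*(-630 + g) = (-630 + g)*(381 + J))
T = -1/232 (T = -3/696 = -3*1/696 = -1/232 ≈ -0.0043103)
T + a(277, F) = -1/232 + (-240030 - 630*277 + 381*(171/2) + 277*(171/2)) = -1/232 + (-240030 - 174510 + 65151/2 + 47367/2) = -1/232 - 358281 = -83121193/232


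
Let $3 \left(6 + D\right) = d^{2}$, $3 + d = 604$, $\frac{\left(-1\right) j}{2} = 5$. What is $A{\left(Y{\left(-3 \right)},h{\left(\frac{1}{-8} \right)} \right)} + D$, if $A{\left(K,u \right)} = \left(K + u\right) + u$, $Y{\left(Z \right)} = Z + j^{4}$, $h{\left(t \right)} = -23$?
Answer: $\frac{391036}{3} \approx 1.3035 \cdot 10^{5}$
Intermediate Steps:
$j = -10$ ($j = \left(-2\right) 5 = -10$)
$d = 601$ ($d = -3 + 604 = 601$)
$Y{\left(Z \right)} = 10000 + Z$ ($Y{\left(Z \right)} = Z + \left(-10\right)^{4} = Z + 10000 = 10000 + Z$)
$A{\left(K,u \right)} = K + 2 u$
$D = \frac{361183}{3}$ ($D = -6 + \frac{601^{2}}{3} = -6 + \frac{1}{3} \cdot 361201 = -6 + \frac{361201}{3} = \frac{361183}{3} \approx 1.2039 \cdot 10^{5}$)
$A{\left(Y{\left(-3 \right)},h{\left(\frac{1}{-8} \right)} \right)} + D = \left(\left(10000 - 3\right) + 2 \left(-23\right)\right) + \frac{361183}{3} = \left(9997 - 46\right) + \frac{361183}{3} = 9951 + \frac{361183}{3} = \frac{391036}{3}$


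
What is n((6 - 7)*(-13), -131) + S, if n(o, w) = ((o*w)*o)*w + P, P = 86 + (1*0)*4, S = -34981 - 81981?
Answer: 2783333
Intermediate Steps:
S = -116962
P = 86 (P = 86 + 0*4 = 86 + 0 = 86)
n(o, w) = 86 + o**2*w**2 (n(o, w) = ((o*w)*o)*w + 86 = (w*o**2)*w + 86 = o**2*w**2 + 86 = 86 + o**2*w**2)
n((6 - 7)*(-13), -131) + S = (86 + ((6 - 7)*(-13))**2*(-131)**2) - 116962 = (86 + (-1*(-13))**2*17161) - 116962 = (86 + 13**2*17161) - 116962 = (86 + 169*17161) - 116962 = (86 + 2900209) - 116962 = 2900295 - 116962 = 2783333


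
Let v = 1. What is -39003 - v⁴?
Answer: -39004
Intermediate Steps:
-39003 - v⁴ = -39003 - 1*1⁴ = -39003 - 1*1 = -39003 - 1 = -39004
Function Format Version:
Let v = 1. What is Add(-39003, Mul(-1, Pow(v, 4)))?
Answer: -39004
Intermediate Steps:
Add(-39003, Mul(-1, Pow(v, 4))) = Add(-39003, Mul(-1, Pow(1, 4))) = Add(-39003, Mul(-1, 1)) = Add(-39003, -1) = -39004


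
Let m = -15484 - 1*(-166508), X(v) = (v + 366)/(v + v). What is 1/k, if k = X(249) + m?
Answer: 166/25070189 ≈ 6.6214e-6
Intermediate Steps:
X(v) = (366 + v)/(2*v) (X(v) = (366 + v)/((2*v)) = (366 + v)*(1/(2*v)) = (366 + v)/(2*v))
m = 151024 (m = -15484 + 166508 = 151024)
k = 25070189/166 (k = (1/2)*(366 + 249)/249 + 151024 = (1/2)*(1/249)*615 + 151024 = 205/166 + 151024 = 25070189/166 ≈ 1.5103e+5)
1/k = 1/(25070189/166) = 166/25070189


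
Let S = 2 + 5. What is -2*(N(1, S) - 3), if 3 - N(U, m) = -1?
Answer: -2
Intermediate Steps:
S = 7
N(U, m) = 4 (N(U, m) = 3 - 1*(-1) = 3 + 1 = 4)
-2*(N(1, S) - 3) = -2*(4 - 3) = -2*1 = -2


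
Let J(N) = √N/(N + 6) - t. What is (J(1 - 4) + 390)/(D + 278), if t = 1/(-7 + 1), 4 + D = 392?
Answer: 2341/3996 + I*√3/1998 ≈ 0.58584 + 0.00086689*I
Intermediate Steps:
D = 388 (D = -4 + 392 = 388)
t = -⅙ (t = 1/(-6) = -⅙ ≈ -0.16667)
J(N) = ⅙ + √N/(6 + N) (J(N) = √N/(N + 6) - 1*(-⅙) = √N/(6 + N) + ⅙ = ⅙ + √N/(6 + N))
(J(1 - 4) + 390)/(D + 278) = ((1 + √(1 - 4) + (1 - 4)/6)/(6 + (1 - 4)) + 390)/(388 + 278) = ((1 + √(-3) + (⅙)*(-3))/(6 - 3) + 390)/666 = ((1 + I*√3 - ½)/3 + 390)*(1/666) = ((½ + I*√3)/3 + 390)*(1/666) = ((⅙ + I*√3/3) + 390)*(1/666) = (2341/6 + I*√3/3)*(1/666) = 2341/3996 + I*√3/1998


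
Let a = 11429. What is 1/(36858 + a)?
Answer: 1/48287 ≈ 2.0709e-5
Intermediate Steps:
1/(36858 + a) = 1/(36858 + 11429) = 1/48287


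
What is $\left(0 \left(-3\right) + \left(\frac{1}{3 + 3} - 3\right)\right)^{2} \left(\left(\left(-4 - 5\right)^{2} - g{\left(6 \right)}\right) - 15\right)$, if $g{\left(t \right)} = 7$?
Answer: $\frac{17051}{36} \approx 473.64$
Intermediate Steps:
$\left(0 \left(-3\right) + \left(\frac{1}{3 + 3} - 3\right)\right)^{2} \left(\left(\left(-4 - 5\right)^{2} - g{\left(6 \right)}\right) - 15\right) = \left(0 \left(-3\right) + \left(\frac{1}{3 + 3} - 3\right)\right)^{2} \left(\left(\left(-4 - 5\right)^{2} - 7\right) - 15\right) = \left(0 - \left(3 - \frac{1}{6}\right)\right)^{2} \left(\left(\left(-9\right)^{2} - 7\right) - 15\right) = \left(0 + \left(\frac{1}{6} - 3\right)\right)^{2} \left(\left(81 - 7\right) - 15\right) = \left(0 - \frac{17}{6}\right)^{2} \left(74 - 15\right) = \left(- \frac{17}{6}\right)^{2} \cdot 59 = \frac{289}{36} \cdot 59 = \frac{17051}{36}$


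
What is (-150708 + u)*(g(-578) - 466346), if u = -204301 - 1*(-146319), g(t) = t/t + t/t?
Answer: 97321329360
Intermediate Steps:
g(t) = 2 (g(t) = 1 + 1 = 2)
u = -57982 (u = -204301 + 146319 = -57982)
(-150708 + u)*(g(-578) - 466346) = (-150708 - 57982)*(2 - 466346) = -208690*(-466344) = 97321329360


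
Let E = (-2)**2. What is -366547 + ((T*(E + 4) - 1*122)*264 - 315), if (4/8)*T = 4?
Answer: -382174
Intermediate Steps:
T = 8 (T = 2*4 = 8)
E = 4
-366547 + ((T*(E + 4) - 1*122)*264 - 315) = -366547 + ((8*(4 + 4) - 1*122)*264 - 315) = -366547 + ((8*8 - 122)*264 - 315) = -366547 + ((64 - 122)*264 - 315) = -366547 + (-58*264 - 315) = -366547 + (-15312 - 315) = -366547 - 15627 = -382174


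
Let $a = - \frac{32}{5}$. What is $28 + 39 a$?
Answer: $- \frac{1108}{5} \approx -221.6$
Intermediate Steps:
$a = - \frac{32}{5}$ ($a = \left(-32\right) \frac{1}{5} = - \frac{32}{5} \approx -6.4$)
$28 + 39 a = 28 + 39 \left(- \frac{32}{5}\right) = 28 - \frac{1248}{5} = - \frac{1108}{5}$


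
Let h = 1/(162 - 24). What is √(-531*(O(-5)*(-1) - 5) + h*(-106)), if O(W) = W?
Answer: I*√3657/69 ≈ 0.87642*I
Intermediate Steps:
h = 1/138 ≈ 0.0072464
√(-531*(O(-5)*(-1) - 5) + h*(-106)) = √(-531*(-5*(-1) - 5) + (1/138)*(-106)) = √(-531*(5 - 5) - 53/69) = √(-531*0 - 53/69) = √(0 - 53/69) = √(-53/69) = I*√3657/69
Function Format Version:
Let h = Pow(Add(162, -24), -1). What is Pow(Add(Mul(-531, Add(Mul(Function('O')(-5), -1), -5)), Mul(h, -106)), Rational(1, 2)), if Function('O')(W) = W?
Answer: Mul(Rational(1, 69), I, Pow(3657, Rational(1, 2))) ≈ Mul(0.87642, I)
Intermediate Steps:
h = Rational(1, 138) (h = Pow(138, -1) = Rational(1, 138) ≈ 0.0072464)
Pow(Add(Mul(-531, Add(Mul(Function('O')(-5), -1), -5)), Mul(h, -106)), Rational(1, 2)) = Pow(Add(Mul(-531, Add(Mul(-5, -1), -5)), Mul(Rational(1, 138), -106)), Rational(1, 2)) = Pow(Add(Mul(-531, Add(5, -5)), Rational(-53, 69)), Rational(1, 2)) = Pow(Add(Mul(-531, 0), Rational(-53, 69)), Rational(1, 2)) = Pow(Add(0, Rational(-53, 69)), Rational(1, 2)) = Pow(Rational(-53, 69), Rational(1, 2)) = Mul(Rational(1, 69), I, Pow(3657, Rational(1, 2)))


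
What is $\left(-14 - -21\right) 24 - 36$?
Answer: $132$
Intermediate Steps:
$\left(-14 - -21\right) 24 - 36 = \left(-14 + 21\right) 24 - 36 = 7 \cdot 24 - 36 = 168 - 36 = 132$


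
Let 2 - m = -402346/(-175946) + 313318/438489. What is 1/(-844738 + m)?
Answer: -38575192797/32585969838238603 ≈ -1.1838e-6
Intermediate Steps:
m = -38625286417/38575192797 (m = 2 - (-402346/(-175946) + 313318/438489) = 2 - (-402346*(-1/175946) + 313318*(1/438489)) = 2 - (201173/87973 + 313318/438489) = 2 - 1*115775672011/38575192797 = 2 - 115775672011/38575192797 = -38625286417/38575192797 ≈ -1.0013)
1/(-844738 + m) = 1/(-844738 - 38625286417/38575192797) = 1/(-32585969838238603/38575192797) = -38575192797/32585969838238603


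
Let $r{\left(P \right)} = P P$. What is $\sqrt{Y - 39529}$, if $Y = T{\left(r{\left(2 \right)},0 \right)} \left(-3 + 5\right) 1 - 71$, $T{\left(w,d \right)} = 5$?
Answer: $i \sqrt{39590} \approx 198.97 i$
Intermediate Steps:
$r{\left(P \right)} = P^{2}$
$Y = -61$ ($Y = 5 \left(-3 + 5\right) 1 - 71 = 5 \cdot 2 \cdot 1 - 71 = 5 \cdot 2 - 71 = 10 - 71 = -61$)
$\sqrt{Y - 39529} = \sqrt{-61 - 39529} = \sqrt{-39590} = i \sqrt{39590}$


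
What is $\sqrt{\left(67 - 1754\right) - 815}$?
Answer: $3 i \sqrt{278} \approx 50.02 i$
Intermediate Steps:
$\sqrt{\left(67 - 1754\right) - 815} = \sqrt{-1687 - 815} = \sqrt{-2502} = 3 i \sqrt{278}$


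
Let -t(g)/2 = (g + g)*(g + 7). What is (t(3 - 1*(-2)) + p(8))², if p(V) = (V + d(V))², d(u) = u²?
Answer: 24443136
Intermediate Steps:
t(g) = -4*g*(7 + g) (t(g) = -2*(g + g)*(g + 7) = -2*2*g*(7 + g) = -4*g*(7 + g))
p(V) = (V + V²)²
(t(3 - 1*(-2)) + p(8))² = (-4*(3 - 1*(-2))*(7 + (3 - 1*(-2))) + 8²*(1 + 8)²)² = (-4*(3 + 2)*(7 + (3 + 2)) + 64*9²)² = (-4*5*(7 + 5) + 64*81)² = (-4*5*12 + 5184)² = (-240 + 5184)² = 4944² = 24443136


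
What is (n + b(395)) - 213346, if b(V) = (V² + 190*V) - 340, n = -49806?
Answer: -32417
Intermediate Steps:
b(V) = -340 + V² + 190*V
(n + b(395)) - 213346 = (-49806 + (-340 + 395² + 190*395)) - 213346 = (-49806 + (-340 + 156025 + 75050)) - 213346 = (-49806 + 230735) - 213346 = 180929 - 213346 = -32417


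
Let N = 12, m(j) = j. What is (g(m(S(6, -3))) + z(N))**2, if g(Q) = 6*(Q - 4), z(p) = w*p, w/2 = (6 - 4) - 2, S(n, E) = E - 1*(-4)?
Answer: 324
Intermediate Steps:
S(n, E) = 4 + E (S(n, E) = E + 4 = 4 + E)
w = 0 (w = 2*((6 - 4) - 2) = 2*(2 - 2) = 2*0 = 0)
z(p) = 0 (z(p) = 0*p = 0)
g(Q) = -24 + 6*Q (g(Q) = 6*(-4 + Q) = -24 + 6*Q)
(g(m(S(6, -3))) + z(N))**2 = ((-24 + 6*(4 - 3)) + 0)**2 = ((-24 + 6*1) + 0)**2 = ((-24 + 6) + 0)**2 = (-18 + 0)**2 = (-18)**2 = 324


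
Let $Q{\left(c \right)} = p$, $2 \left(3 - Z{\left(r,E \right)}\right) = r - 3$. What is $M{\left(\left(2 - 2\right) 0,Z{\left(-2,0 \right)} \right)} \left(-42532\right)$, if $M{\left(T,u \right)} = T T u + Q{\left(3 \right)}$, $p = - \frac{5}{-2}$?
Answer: $-106330$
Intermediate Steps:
$Z{\left(r,E \right)} = \frac{9}{2} - \frac{r}{2}$ ($Z{\left(r,E \right)} = 3 - \frac{r - 3}{2} = 3 - \frac{-3 + r}{2} = 3 - \left(- \frac{3}{2} + \frac{r}{2}\right) = \frac{9}{2} - \frac{r}{2}$)
$p = \frac{5}{2}$ ($p = \left(-5\right) \left(- \frac{1}{2}\right) = \frac{5}{2} \approx 2.5$)
$Q{\left(c \right)} = \frac{5}{2}$
$M{\left(T,u \right)} = \frac{5}{2} + u T^{2}$ ($M{\left(T,u \right)} = T T u + \frac{5}{2} = T^{2} u + \frac{5}{2} = u T^{2} + \frac{5}{2} = \frac{5}{2} + u T^{2}$)
$M{\left(\left(2 - 2\right) 0,Z{\left(-2,0 \right)} \right)} \left(-42532\right) = \left(\frac{5}{2} + \left(\frac{9}{2} - -1\right) \left(\left(2 - 2\right) 0\right)^{2}\right) \left(-42532\right) = \left(\frac{5}{2} + \left(\frac{9}{2} + 1\right) \left(0 \cdot 0\right)^{2}\right) \left(-42532\right) = \left(\frac{5}{2} + \frac{11 \cdot 0^{2}}{2}\right) \left(-42532\right) = \left(\frac{5}{2} + \frac{11}{2} \cdot 0\right) \left(-42532\right) = \left(\frac{5}{2} + 0\right) \left(-42532\right) = \frac{5}{2} \left(-42532\right) = -106330$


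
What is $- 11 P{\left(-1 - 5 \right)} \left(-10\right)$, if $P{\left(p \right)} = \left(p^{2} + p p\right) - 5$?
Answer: $7370$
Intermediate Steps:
$P{\left(p \right)} = -5 + 2 p^{2}$ ($P{\left(p \right)} = \left(p^{2} + p^{2}\right) - 5 = 2 p^{2} - 5 = -5 + 2 p^{2}$)
$- 11 P{\left(-1 - 5 \right)} \left(-10\right) = - 11 \left(-5 + 2 \left(-1 - 5\right)^{2}\right) \left(-10\right) = - 11 \left(-5 + 2 \left(-6\right)^{2}\right) \left(-10\right) = - 11 \left(-5 + 2 \cdot 36\right) \left(-10\right) = - 11 \left(-5 + 72\right) \left(-10\right) = \left(-11\right) 67 \left(-10\right) = \left(-737\right) \left(-10\right) = 7370$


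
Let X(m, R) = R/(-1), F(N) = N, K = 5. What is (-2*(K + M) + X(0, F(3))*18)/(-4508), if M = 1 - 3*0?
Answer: 33/2254 ≈ 0.014641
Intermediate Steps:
M = 1 (M = 1 + 0 = 1)
X(m, R) = -R (X(m, R) = R*(-1) = -R)
(-2*(K + M) + X(0, F(3))*18)/(-4508) = (-2*(5 + 1) - 1*3*18)/(-4508) = (-2*6 - 3*18)*(-1/4508) = (-1*12 - 54)*(-1/4508) = (-12 - 54)*(-1/4508) = -66*(-1/4508) = 33/2254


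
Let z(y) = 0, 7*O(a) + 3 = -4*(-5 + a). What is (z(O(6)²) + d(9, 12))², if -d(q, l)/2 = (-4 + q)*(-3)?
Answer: 900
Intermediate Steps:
d(q, l) = -24 + 6*q (d(q, l) = -2*(-4 + q)*(-3) = -2*(12 - 3*q) = -24 + 6*q)
O(a) = 17/7 - 4*a/7 (O(a) = -3/7 + (-4*(-5 + a))/7 = -3/7 + (20 - 4*a)/7 = -3/7 + (20/7 - 4*a/7) = 17/7 - 4*a/7)
(z(O(6)²) + d(9, 12))² = (0 + (-24 + 6*9))² = (0 + (-24 + 54))² = (0 + 30)² = 30² = 900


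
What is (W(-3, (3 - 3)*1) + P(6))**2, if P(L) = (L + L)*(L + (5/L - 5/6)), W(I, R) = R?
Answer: 5184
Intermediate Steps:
P(L) = 2*L*(-5/6 + L + 5/L) (P(L) = (2*L)*(L + (5/L - 5*1/6)) = (2*L)*(L + (5/L - 5/6)) = (2*L)*(L + (-5/6 + 5/L)) = (2*L)*(-5/6 + L + 5/L) = 2*L*(-5/6 + L + 5/L))
(W(-3, (3 - 3)*1) + P(6))**2 = ((3 - 3)*1 + (10 + 2*6**2 - 5/3*6))**2 = (0*1 + (10 + 2*36 - 10))**2 = (0 + (10 + 72 - 10))**2 = (0 + 72)**2 = 72**2 = 5184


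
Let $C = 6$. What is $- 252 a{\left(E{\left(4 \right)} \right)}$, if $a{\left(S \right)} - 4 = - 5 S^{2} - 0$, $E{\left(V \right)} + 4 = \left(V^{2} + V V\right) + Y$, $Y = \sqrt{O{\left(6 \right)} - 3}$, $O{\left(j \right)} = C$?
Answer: $990612 + 70560 \sqrt{3} \approx 1.1128 \cdot 10^{6}$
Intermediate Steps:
$O{\left(j \right)} = 6$
$Y = \sqrt{3}$ ($Y = \sqrt{6 - 3} = \sqrt{3} \approx 1.732$)
$E{\left(V \right)} = -4 + \sqrt{3} + 2 V^{2}$ ($E{\left(V \right)} = -4 + \left(\left(V^{2} + V V\right) + \sqrt{3}\right) = -4 + \left(\left(V^{2} + V^{2}\right) + \sqrt{3}\right) = -4 + \left(2 V^{2} + \sqrt{3}\right) = -4 + \left(\sqrt{3} + 2 V^{2}\right) = -4 + \sqrt{3} + 2 V^{2}$)
$a{\left(S \right)} = 4 - 5 S^{2}$
$- 252 a{\left(E{\left(4 \right)} \right)} = - 252 \left(4 - 5 \left(-4 + \sqrt{3} + 2 \cdot 4^{2}\right)^{2}\right) = - 252 \left(4 - 5 \left(-4 + \sqrt{3} + 2 \cdot 16\right)^{2}\right) = - 252 \left(4 - 5 \left(-4 + \sqrt{3} + 32\right)^{2}\right) = - 252 \left(4 - 5 \left(28 + \sqrt{3}\right)^{2}\right) = -1008 + 1260 \left(28 + \sqrt{3}\right)^{2}$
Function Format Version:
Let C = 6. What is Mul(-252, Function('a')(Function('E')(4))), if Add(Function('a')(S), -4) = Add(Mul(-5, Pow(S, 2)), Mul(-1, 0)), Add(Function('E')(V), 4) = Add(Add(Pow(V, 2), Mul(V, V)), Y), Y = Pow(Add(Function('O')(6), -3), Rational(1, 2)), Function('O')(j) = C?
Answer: Add(990612, Mul(70560, Pow(3, Rational(1, 2)))) ≈ 1.1128e+6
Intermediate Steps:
Function('O')(j) = 6
Y = Pow(3, Rational(1, 2)) (Y = Pow(Add(6, -3), Rational(1, 2)) = Pow(3, Rational(1, 2)) ≈ 1.7320)
Function('E')(V) = Add(-4, Pow(3, Rational(1, 2)), Mul(2, Pow(V, 2))) (Function('E')(V) = Add(-4, Add(Add(Pow(V, 2), Mul(V, V)), Pow(3, Rational(1, 2)))) = Add(-4, Add(Add(Pow(V, 2), Pow(V, 2)), Pow(3, Rational(1, 2)))) = Add(-4, Add(Mul(2, Pow(V, 2)), Pow(3, Rational(1, 2)))) = Add(-4, Add(Pow(3, Rational(1, 2)), Mul(2, Pow(V, 2)))) = Add(-4, Pow(3, Rational(1, 2)), Mul(2, Pow(V, 2))))
Function('a')(S) = Add(4, Mul(-5, Pow(S, 2))) (Function('a')(S) = Add(4, Add(Mul(-5, Pow(S, 2)), Mul(-1, 0))) = Add(4, Add(Mul(-5, Pow(S, 2)), 0)) = Add(4, Mul(-5, Pow(S, 2))))
Mul(-252, Function('a')(Function('E')(4))) = Mul(-252, Add(4, Mul(-5, Pow(Add(-4, Pow(3, Rational(1, 2)), Mul(2, Pow(4, 2))), 2)))) = Mul(-252, Add(4, Mul(-5, Pow(Add(-4, Pow(3, Rational(1, 2)), Mul(2, 16)), 2)))) = Mul(-252, Add(4, Mul(-5, Pow(Add(-4, Pow(3, Rational(1, 2)), 32), 2)))) = Mul(-252, Add(4, Mul(-5, Pow(Add(28, Pow(3, Rational(1, 2))), 2)))) = Add(-1008, Mul(1260, Pow(Add(28, Pow(3, Rational(1, 2))), 2)))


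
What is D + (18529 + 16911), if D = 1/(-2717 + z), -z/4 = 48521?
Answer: 6974627439/196801 ≈ 35440.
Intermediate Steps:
z = -194084 (z = -4*48521 = -194084)
D = -1/196801 (D = 1/(-2717 - 194084) = 1/(-196801) = -1/196801 ≈ -5.0813e-6)
D + (18529 + 16911) = -1/196801 + (18529 + 16911) = -1/196801 + 35440 = 6974627439/196801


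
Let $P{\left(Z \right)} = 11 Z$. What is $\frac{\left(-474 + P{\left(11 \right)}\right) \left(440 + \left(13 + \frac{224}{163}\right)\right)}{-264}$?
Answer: $\frac{2376749}{3912} \approx 607.55$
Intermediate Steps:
$\frac{\left(-474 + P{\left(11 \right)}\right) \left(440 + \left(13 + \frac{224}{163}\right)\right)}{-264} = \frac{\left(-474 + 11 \cdot 11\right) \left(440 + \left(13 + \frac{224}{163}\right)\right)}{-264} = \left(-474 + 121\right) \left(440 + \left(13 + 224 \cdot \frac{1}{163}\right)\right) \left(- \frac{1}{264}\right) = - 353 \left(440 + \left(13 + \frac{224}{163}\right)\right) \left(- \frac{1}{264}\right) = - 353 \left(440 + \frac{2343}{163}\right) \left(- \frac{1}{264}\right) = \left(-353\right) \frac{74063}{163} \left(- \frac{1}{264}\right) = \left(- \frac{26144239}{163}\right) \left(- \frac{1}{264}\right) = \frac{2376749}{3912}$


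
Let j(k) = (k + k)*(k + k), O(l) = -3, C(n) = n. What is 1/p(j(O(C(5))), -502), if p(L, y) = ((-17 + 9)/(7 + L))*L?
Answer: -43/288 ≈ -0.14931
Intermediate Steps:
j(k) = 4*k² (j(k) = (2*k)*(2*k) = 4*k²)
p(L, y) = -8*L/(7 + L) (p(L, y) = (-8/(7 + L))*L = -8*L/(7 + L))
1/p(j(O(C(5))), -502) = 1/(-8*4*(-3)²/(7 + 4*(-3)²)) = 1/(-8*4*9/(7 + 4*9)) = 1/(-8*36/(7 + 36)) = 1/(-8*36/43) = 1/(-8*36*1/43) = 1/(-288/43) = -43/288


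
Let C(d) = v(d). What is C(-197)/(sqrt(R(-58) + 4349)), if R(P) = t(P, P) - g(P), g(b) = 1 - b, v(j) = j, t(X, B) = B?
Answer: -197*sqrt(2)/92 ≈ -3.0283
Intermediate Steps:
R(P) = -1 + 2*P (R(P) = P - (1 - P) = P + (-1 + P) = -1 + 2*P)
C(d) = d
C(-197)/(sqrt(R(-58) + 4349)) = -197/sqrt((-1 + 2*(-58)) + 4349) = -197/sqrt((-1 - 116) + 4349) = -197/sqrt(-117 + 4349) = -197*sqrt(2)/92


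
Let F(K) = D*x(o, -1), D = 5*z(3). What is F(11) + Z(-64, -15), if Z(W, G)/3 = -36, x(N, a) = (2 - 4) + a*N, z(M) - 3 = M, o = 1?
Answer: -198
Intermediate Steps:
z(M) = 3 + M
x(N, a) = -2 + N*a
Z(W, G) = -108 (Z(W, G) = 3*(-36) = -108)
D = 30 (D = 5*(3 + 3) = 5*6 = 30)
F(K) = -90 (F(K) = 30*(-2 + 1*(-1)) = 30*(-2 - 1) = 30*(-3) = -90)
F(11) + Z(-64, -15) = -90 - 108 = -198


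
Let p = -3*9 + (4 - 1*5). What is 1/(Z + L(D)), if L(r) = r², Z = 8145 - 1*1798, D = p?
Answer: 1/7131 ≈ 0.00014023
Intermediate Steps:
p = -28 (p = -27 + (4 - 5) = -27 - 1 = -28)
D = -28
Z = 6347 (Z = 8145 - 1798 = 6347)
1/(Z + L(D)) = 1/(6347 + (-28)²) = 1/(6347 + 784) = 1/7131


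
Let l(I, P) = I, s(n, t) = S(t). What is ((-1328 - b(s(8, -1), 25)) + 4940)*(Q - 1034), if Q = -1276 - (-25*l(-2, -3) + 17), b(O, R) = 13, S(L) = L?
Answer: -8554823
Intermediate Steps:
s(n, t) = t
Q = -1343 (Q = -1276 - (-25*(-2) + 17) = -1276 - (50 + 17) = -1276 - 1*67 = -1276 - 67 = -1343)
((-1328 - b(s(8, -1), 25)) + 4940)*(Q - 1034) = ((-1328 - 1*13) + 4940)*(-1343 - 1034) = ((-1328 - 13) + 4940)*(-2377) = (-1341 + 4940)*(-2377) = 3599*(-2377) = -8554823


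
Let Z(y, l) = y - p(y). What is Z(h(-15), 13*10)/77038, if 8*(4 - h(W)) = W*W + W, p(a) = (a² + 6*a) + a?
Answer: -445/94816 ≈ -0.0046933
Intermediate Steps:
p(a) = a² + 7*a
h(W) = 4 - W/8 - W²/8 (h(W) = 4 - (W*W + W)/8 = 4 - (W² + W)/8 = 4 - (W + W²)/8 = 4 + (-W/8 - W²/8) = 4 - W/8 - W²/8)
Z(y, l) = y - y*(7 + y)
Z(h(-15), 13*10)/77038 = ((4 - ⅛*(-15) - ⅛*(-15)²)*(-6 - (4 - ⅛*(-15) - ⅛*(-15)²)))/77038 = ((4 + 15/8 - ⅛*225)*(-6 - (4 + 15/8 - ⅛*225)))*(1/77038) = ((4 + 15/8 - 225/8)*(-6 - (4 + 15/8 - 225/8)))*(1/77038) = -89*(-6 - 1*(-89/4))/4*(1/77038) = -89*(-6 + 89/4)/4*(1/77038) = -89/4*65/4*(1/77038) = -5785/16*1/77038 = -445/94816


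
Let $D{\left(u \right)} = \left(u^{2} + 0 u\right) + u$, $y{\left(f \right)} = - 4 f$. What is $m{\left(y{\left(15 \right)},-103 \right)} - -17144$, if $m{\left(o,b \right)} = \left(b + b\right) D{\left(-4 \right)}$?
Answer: $14672$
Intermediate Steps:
$D{\left(u \right)} = u + u^{2}$ ($D{\left(u \right)} = \left(u^{2} + 0\right) + u = u^{2} + u = u + u^{2}$)
$m{\left(o,b \right)} = 24 b$ ($m{\left(o,b \right)} = \left(b + b\right) \left(- 4 \left(1 - 4\right)\right) = 2 b \left(\left(-4\right) \left(-3\right)\right) = 2 b 12 = 24 b$)
$m{\left(y{\left(15 \right)},-103 \right)} - -17144 = 24 \left(-103\right) - -17144 = -2472 + 17144 = 14672$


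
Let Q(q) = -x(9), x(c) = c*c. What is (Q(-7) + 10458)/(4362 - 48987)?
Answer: -3459/14875 ≈ -0.23254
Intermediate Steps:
x(c) = c²
Q(q) = -81 (Q(q) = -1*9² = -1*81 = -81)
(Q(-7) + 10458)/(4362 - 48987) = (-81 + 10458)/(4362 - 48987) = 10377/(-44625) = 10377*(-1/44625) = -3459/14875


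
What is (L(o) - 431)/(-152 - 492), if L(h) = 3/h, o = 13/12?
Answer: 5567/8372 ≈ 0.66495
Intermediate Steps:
o = 13/12 (o = 13*(1/12) = 13/12 ≈ 1.0833)
(L(o) - 431)/(-152 - 492) = (3/(13/12) - 431)/(-152 - 492) = (3*(12/13) - 431)/(-644) = (36/13 - 431)*(-1/644) = -5567/13*(-1/644) = 5567/8372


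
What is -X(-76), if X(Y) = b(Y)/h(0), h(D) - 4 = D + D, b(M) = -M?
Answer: -19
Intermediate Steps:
h(D) = 4 + 2*D (h(D) = 4 + (D + D) = 4 + 2*D)
X(Y) = -Y/4 (X(Y) = (-Y)/(4 + 2*0) = (-Y)/(4 + 0) = -Y/4)
-X(-76) = -(-1)*(-76)/4 = -1*19 = -19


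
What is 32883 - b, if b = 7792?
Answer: 25091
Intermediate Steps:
32883 - b = 32883 - 1*7792 = 32883 - 7792 = 25091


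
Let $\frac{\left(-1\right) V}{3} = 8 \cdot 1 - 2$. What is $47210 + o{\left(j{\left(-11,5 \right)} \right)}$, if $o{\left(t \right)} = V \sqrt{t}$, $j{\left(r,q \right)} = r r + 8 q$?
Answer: $47210 - 18 \sqrt{161} \approx 46982.0$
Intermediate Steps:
$j{\left(r,q \right)} = r^{2} + 8 q$
$V = -18$ ($V = - 3 \left(8 \cdot 1 - 2\right) = - 3 \left(8 - 2\right) = \left(-3\right) 6 = -18$)
$o{\left(t \right)} = - 18 \sqrt{t}$
$47210 + o{\left(j{\left(-11,5 \right)} \right)} = 47210 - 18 \sqrt{\left(-11\right)^{2} + 8 \cdot 5} = 47210 - 18 \sqrt{121 + 40} = 47210 - 18 \sqrt{161}$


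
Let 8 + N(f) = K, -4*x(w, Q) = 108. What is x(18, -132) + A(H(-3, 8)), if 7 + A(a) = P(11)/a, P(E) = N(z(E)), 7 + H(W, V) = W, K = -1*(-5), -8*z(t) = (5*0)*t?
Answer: -337/10 ≈ -33.700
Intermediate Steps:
x(w, Q) = -27 (x(w, Q) = -¼*108 = -27)
z(t) = 0 (z(t) = -5*0*t/8 = -0*t = -⅛*0 = 0)
K = 5
N(f) = -3 (N(f) = -8 + 5 = -3)
H(W, V) = -7 + W
P(E) = -3
A(a) = -7 - 3/a
x(18, -132) + A(H(-3, 8)) = -27 + (-7 - 3/(-7 - 3)) = -27 + (-7 - 3/(-10)) = -27 + (-7 - 3*(-⅒)) = -27 + (-7 + 3/10) = -27 - 67/10 = -337/10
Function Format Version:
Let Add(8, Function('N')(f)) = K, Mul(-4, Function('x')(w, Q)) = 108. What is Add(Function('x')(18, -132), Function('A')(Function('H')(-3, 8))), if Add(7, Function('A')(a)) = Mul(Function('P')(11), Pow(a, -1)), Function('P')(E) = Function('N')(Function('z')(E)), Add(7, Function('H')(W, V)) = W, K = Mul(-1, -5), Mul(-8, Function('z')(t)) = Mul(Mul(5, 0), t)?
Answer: Rational(-337, 10) ≈ -33.700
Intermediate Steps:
Function('x')(w, Q) = -27 (Function('x')(w, Q) = Mul(Rational(-1, 4), 108) = -27)
Function('z')(t) = 0 (Function('z')(t) = Mul(Rational(-1, 8), Mul(Mul(5, 0), t)) = Mul(Rational(-1, 8), Mul(0, t)) = Mul(Rational(-1, 8), 0) = 0)
K = 5
Function('N')(f) = -3 (Function('N')(f) = Add(-8, 5) = -3)
Function('H')(W, V) = Add(-7, W)
Function('P')(E) = -3
Function('A')(a) = Add(-7, Mul(-3, Pow(a, -1)))
Add(Function('x')(18, -132), Function('A')(Function('H')(-3, 8))) = Add(-27, Add(-7, Mul(-3, Pow(Add(-7, -3), -1)))) = Add(-27, Add(-7, Mul(-3, Pow(-10, -1)))) = Add(-27, Add(-7, Mul(-3, Rational(-1, 10)))) = Add(-27, Add(-7, Rational(3, 10))) = Add(-27, Rational(-67, 10)) = Rational(-337, 10)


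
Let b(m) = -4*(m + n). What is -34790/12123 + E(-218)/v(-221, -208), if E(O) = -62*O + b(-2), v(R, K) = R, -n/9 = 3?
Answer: -172949326/2679183 ≈ -64.553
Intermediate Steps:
n = -27 (n = -9*3 = -27)
b(m) = 108 - 4*m (b(m) = -4*(m - 27) = -4*(-27 + m) = 108 - 4*m)
E(O) = 116 - 62*O (E(O) = -62*O + (108 - 4*(-2)) = -62*O + (108 + 8) = -62*O + 116 = 116 - 62*O)
-34790/12123 + E(-218)/v(-221, -208) = -34790/12123 + (116 - 62*(-218))/(-221) = -34790*1/12123 + (116 + 13516)*(-1/221) = -34790/12123 + 13632*(-1/221) = -34790/12123 - 13632/221 = -172949326/2679183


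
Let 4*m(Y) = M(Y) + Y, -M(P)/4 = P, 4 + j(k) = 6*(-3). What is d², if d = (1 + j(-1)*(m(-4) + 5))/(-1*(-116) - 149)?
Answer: 30625/1089 ≈ 28.122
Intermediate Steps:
j(k) = -22 (j(k) = -4 + 6*(-3) = -4 - 18 = -22)
M(P) = -4*P
m(Y) = -3*Y/4 (m(Y) = (-4*Y + Y)/4 = (-3*Y)/4 = -3*Y/4)
d = 175/33 (d = (1 - 22*(-¾*(-4) + 5))/(-1*(-116) - 149) = (1 - 22*(3 + 5))/(116 - 149) = (1 - 22*8)/(-33) = (1 - 176)*(-1/33) = -175*(-1/33) = 175/33 ≈ 5.3030)
d² = (175/33)² = 30625/1089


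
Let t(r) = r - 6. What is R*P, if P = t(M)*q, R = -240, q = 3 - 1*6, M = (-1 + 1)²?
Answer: -4320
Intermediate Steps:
M = 0 (M = 0² = 0)
t(r) = -6 + r
q = -3 (q = 3 - 6 = -3)
P = 18 (P = (-6 + 0)*(-3) = -6*(-3) = 18)
R*P = -240*18 = -4320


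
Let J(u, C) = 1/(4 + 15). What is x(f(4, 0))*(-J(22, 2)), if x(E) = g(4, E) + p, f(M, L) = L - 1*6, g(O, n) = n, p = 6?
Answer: 0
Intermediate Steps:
f(M, L) = -6 + L (f(M, L) = L - 6 = -6 + L)
J(u, C) = 1/19
x(E) = 6 + E (x(E) = E + 6 = 6 + E)
x(f(4, 0))*(-J(22, 2)) = (6 + (-6 + 0))*(-1*1/19) = (6 - 6)*(-1/19) = 0*(-1/19) = 0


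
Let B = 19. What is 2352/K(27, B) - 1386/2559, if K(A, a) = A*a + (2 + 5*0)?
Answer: 1768326/439295 ≈ 4.0254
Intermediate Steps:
K(A, a) = 2 + A*a (K(A, a) = A*a + (2 + 0) = A*a + 2 = 2 + A*a)
2352/K(27, B) - 1386/2559 = 2352/(2 + 27*19) - 1386/2559 = 2352/(2 + 513) - 1386*1/2559 = 2352/515 - 462/853 = 1768326/439295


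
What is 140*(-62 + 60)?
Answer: -280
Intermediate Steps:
140*(-62 + 60) = 140*(-2) = -280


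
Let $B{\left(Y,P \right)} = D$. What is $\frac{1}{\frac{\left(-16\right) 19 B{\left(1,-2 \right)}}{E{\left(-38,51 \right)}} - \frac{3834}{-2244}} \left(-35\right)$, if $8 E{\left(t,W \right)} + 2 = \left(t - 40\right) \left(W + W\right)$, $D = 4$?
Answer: $- \frac{52085110}{4361717} \approx -11.941$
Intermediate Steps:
$B{\left(Y,P \right)} = 4$
$E{\left(t,W \right)} = - \frac{1}{4} + \frac{W \left(-40 + t\right)}{4}$ ($E{\left(t,W \right)} = - \frac{1}{4} + \frac{\left(t - 40\right) \left(W + W\right)}{8} = - \frac{1}{4} + \frac{\left(-40 + t\right) 2 W}{8} = - \frac{1}{4} + \frac{2 W \left(-40 + t\right)}{8} = - \frac{1}{4} + \frac{W \left(-40 + t\right)}{4}$)
$\frac{1}{\frac{\left(-16\right) 19 B{\left(1,-2 \right)}}{E{\left(-38,51 \right)}} - \frac{3834}{-2244}} \left(-35\right) = \frac{1}{\frac{\left(-16\right) 19 \cdot 4}{- \frac{1}{4} - 510 + \frac{1}{4} \cdot 51 \left(-38\right)} - \frac{3834}{-2244}} \left(-35\right) = \frac{1}{\frac{\left(-304\right) 4}{- \frac{1}{4} - 510 - \frac{969}{2}} - - \frac{639}{374}} \left(-35\right) = \frac{1}{- \frac{1216}{- \frac{3979}{4}} + \frac{639}{374}} \left(-35\right) = \frac{1}{\left(-1216\right) \left(- \frac{4}{3979}\right) + \frac{639}{374}} \left(-35\right) = \frac{1}{\frac{4864}{3979} + \frac{639}{374}} \left(-35\right) = \frac{1}{\frac{4361717}{1488146}} \left(-35\right) = \frac{1488146}{4361717} \left(-35\right) = - \frac{52085110}{4361717}$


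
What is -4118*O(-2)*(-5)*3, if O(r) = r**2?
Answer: 247080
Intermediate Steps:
-4118*O(-2)*(-5)*3 = -4118*(-2)**2*(-5)*3 = -4118*4*(-5)*3 = -(-82360)*3 = -4118*(-60) = 247080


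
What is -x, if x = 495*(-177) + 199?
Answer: 87416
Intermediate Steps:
x = -87416 (x = -87615 + 199 = -87416)
-x = -1*(-87416) = 87416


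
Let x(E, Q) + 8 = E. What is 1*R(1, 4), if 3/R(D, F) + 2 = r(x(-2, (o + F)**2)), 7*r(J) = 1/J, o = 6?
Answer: -70/47 ≈ -1.4894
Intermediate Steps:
x(E, Q) = -8 + E
r(J) = 1/(7*J) (r(J) = (1/J)/7 = 1/(7*J))
R(D, F) = -70/47 (R(D, F) = 3/(-2 + 1/(7*(-8 - 2))) = 3/(-2 + (1/7)/(-10)) = 3/(-2 + (1/7)*(-1/10)) = 3/(-2 - 1/70) = 3/(-141/70) = 3*(-70/141) = -70/47)
1*R(1, 4) = 1*(-70/47) = -70/47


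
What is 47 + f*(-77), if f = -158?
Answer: 12213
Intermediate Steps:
47 + f*(-77) = 47 - 158*(-77) = 47 + 12166 = 12213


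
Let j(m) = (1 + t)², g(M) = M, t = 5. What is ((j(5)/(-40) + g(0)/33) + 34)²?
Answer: 109561/100 ≈ 1095.6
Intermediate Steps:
j(m) = 36 (j(m) = (1 + 5)² = 6² = 36)
((j(5)/(-40) + g(0)/33) + 34)² = ((36/(-40) + 0/33) + 34)² = ((36*(-1/40) + 0*(1/33)) + 34)² = ((-9/10 + 0) + 34)² = (-9/10 + 34)² = (331/10)² = 109561/100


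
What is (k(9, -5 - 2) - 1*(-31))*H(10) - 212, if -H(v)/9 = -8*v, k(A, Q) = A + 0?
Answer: 28588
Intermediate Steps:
k(A, Q) = A
H(v) = 72*v (H(v) = -(-72)*v = 72*v)
(k(9, -5 - 2) - 1*(-31))*H(10) - 212 = (9 - 1*(-31))*(72*10) - 212 = (9 + 31)*720 - 212 = 40*720 - 212 = 28800 - 212 = 28588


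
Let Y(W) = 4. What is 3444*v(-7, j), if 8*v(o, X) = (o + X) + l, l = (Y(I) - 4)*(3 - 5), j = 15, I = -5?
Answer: 3444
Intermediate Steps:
l = 0 (l = (4 - 4)*(3 - 5) = 0*(-2) = 0)
v(o, X) = X/8 + o/8 (v(o, X) = ((o + X) + 0)/8 = ((X + o) + 0)/8 = (X + o)/8 = X/8 + o/8)
3444*v(-7, j) = 3444*((1/8)*15 + (1/8)*(-7)) = 3444*(15/8 - 7/8) = 3444*1 = 3444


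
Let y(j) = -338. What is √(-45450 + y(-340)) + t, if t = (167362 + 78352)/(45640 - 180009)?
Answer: -245714/134369 + 2*I*√11447 ≈ -1.8287 + 213.98*I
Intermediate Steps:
t = -245714/134369 (t = 245714/(-134369) = 245714*(-1/134369) = -245714/134369 ≈ -1.8287)
√(-45450 + y(-340)) + t = √(-45450 - 338) - 245714/134369 = √(-45788) - 245714/134369 = 2*I*√11447 - 245714/134369 = -245714/134369 + 2*I*√11447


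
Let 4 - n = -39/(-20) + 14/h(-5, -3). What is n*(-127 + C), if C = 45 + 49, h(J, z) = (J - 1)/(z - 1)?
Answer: 4807/20 ≈ 240.35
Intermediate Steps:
h(J, z) = (-1 + J)/(-1 + z)
C = 94
n = -437/60 (n = 4 - (-39/(-20) + 14/(((-1 - 5)/(-1 - 3)))) = 4 - (-39*(-1/20) + 14/((-6/(-4)))) = 4 - (39/20 + 14/((-¼*(-6)))) = 4 - (39/20 + 14/(3/2)) = 4 - (39/20 + 14*(⅔)) = 4 - (39/20 + 28/3) = 4 - 1*677/60 = 4 - 677/60 = -437/60 ≈ -7.2833)
n*(-127 + C) = -437*(-127 + 94)/60 = -437/60*(-33) = 4807/20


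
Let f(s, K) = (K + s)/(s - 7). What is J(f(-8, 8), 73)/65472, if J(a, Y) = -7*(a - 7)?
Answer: 49/65472 ≈ 0.00074841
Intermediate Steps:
f(s, K) = (K + s)/(-7 + s)
J(a, Y) = 49 - 7*a (J(a, Y) = -7*(-7 + a) = 49 - 7*a)
J(f(-8, 8), 73)/65472 = (49 - 7*(8 - 8)/(-7 - 8))/65472 = (49 - 7*0/(-15))*(1/65472) = (49 - (-7)*0/15)*(1/65472) = (49 - 7*0)*(1/65472) = (49 + 0)*(1/65472) = 49*(1/65472) = 49/65472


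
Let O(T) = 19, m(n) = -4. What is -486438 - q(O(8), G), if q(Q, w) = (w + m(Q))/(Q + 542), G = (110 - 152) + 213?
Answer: -272891885/561 ≈ -4.8644e+5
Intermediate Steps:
G = 171 (G = -42 + 213 = 171)
q(Q, w) = (-4 + w)/(542 + Q) (q(Q, w) = (w - 4)/(Q + 542) = (-4 + w)/(542 + Q))
-486438 - q(O(8), G) = -486438 - (-4 + 171)/(542 + 19) = -486438 - 167/561 = -272891885/561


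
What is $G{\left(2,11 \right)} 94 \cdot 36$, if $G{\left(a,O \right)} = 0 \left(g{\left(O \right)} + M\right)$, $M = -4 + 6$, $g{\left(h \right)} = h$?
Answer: $0$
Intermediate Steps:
$M = 2$
$G{\left(a,O \right)} = 0$ ($G{\left(a,O \right)} = 0 \left(O + 2\right) = 0 \left(2 + O\right) = 0$)
$G{\left(2,11 \right)} 94 \cdot 36 = 0 \cdot 94 \cdot 36 = 0 \cdot 36 = 0$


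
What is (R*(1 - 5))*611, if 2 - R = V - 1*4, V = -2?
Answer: -19552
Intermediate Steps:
R = 8 (R = 2 - (-2 - 1*4) = 2 - (-2 - 4) = 2 - 1*(-6) = 2 + 6 = 8)
(R*(1 - 5))*611 = (8*(1 - 5))*611 = (8*(-4))*611 = -32*611 = -19552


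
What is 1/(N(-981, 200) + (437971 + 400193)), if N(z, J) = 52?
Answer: 1/838216 ≈ 1.1930e-6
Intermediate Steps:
1/(N(-981, 200) + (437971 + 400193)) = 1/(52 + (437971 + 400193)) = 1/(52 + 838164) = 1/838216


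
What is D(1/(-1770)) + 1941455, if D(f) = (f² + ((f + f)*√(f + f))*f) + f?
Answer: 6082384367731/3132900 + I*√885/1386308250 ≈ 1.9415e+6 + 2.1459e-8*I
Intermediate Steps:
D(f) = f + f² + 2*√2*f^(5/2) (D(f) = (f² + ((2*f)*√(2*f))*f) + f = (f² + ((2*f)*(√2*√f))*f) + f = (f² + (2*√2*f^(3/2))*f) + f = (f² + 2*√2*f^(5/2)) + f = f + f² + 2*√2*f^(5/2))
D(1/(-1770)) + 1941455 = (1/(-1770) + (1/(-1770))² + 2*√2*(1/(-1770))^(5/2)) + 1941455 = (-1/1770 + (-1/1770)² + 2*√2*(-1/1770)^(5/2)) + 1941455 = (-1/1770 + 1/3132900 + 2*√2*(I*√1770/5545233000)) + 1941455 = (-1/1770 + 1/3132900 + I*√885/1386308250) + 1941455 = (-1769/3132900 + I*√885/1386308250) + 1941455 = 6082384367731/3132900 + I*√885/1386308250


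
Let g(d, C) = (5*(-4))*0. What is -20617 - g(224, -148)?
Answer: -20617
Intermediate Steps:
g(d, C) = 0 (g(d, C) = -20*0 = 0)
-20617 - g(224, -148) = -20617 - 1*0 = -20617 + 0 = -20617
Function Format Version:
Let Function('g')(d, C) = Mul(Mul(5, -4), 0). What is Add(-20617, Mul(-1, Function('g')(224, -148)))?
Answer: -20617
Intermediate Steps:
Function('g')(d, C) = 0 (Function('g')(d, C) = Mul(-20, 0) = 0)
Add(-20617, Mul(-1, Function('g')(224, -148))) = Add(-20617, Mul(-1, 0)) = Add(-20617, 0) = -20617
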